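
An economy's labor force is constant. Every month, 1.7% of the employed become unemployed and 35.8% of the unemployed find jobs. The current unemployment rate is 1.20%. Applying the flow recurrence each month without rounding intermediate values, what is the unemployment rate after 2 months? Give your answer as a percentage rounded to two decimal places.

With a fixed labor force, u_{t+1} = u_t + s·(1−u_t) − f·u_t = u_t·(1−s−f) + s.
Here 1−s−f = 0.625 and s = 0.017.
u_1 = 0.012000 × 0.625 + 0.017 = 0.024500.
u_2 = 0.024500 × 0.625 + 0.017 = 0.032313.

Unemployment rate after two months ≈ 3.23%.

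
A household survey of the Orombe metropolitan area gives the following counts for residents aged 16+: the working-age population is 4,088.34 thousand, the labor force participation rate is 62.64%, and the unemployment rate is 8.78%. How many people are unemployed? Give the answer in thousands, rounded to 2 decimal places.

Labor force = 0.6264 × 4,088.34 = 2,560.94 thousand.
Unemployed = 0.0878 × 2,560.94 ≈ 224.85 thousand.

About 224.85 thousand are unemployed.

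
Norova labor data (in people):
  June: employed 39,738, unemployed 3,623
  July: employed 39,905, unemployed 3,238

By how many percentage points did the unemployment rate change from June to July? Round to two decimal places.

June: labor force = 39,738 + 3,623 = 43,361; u = 3,623/43,361 = 8.36%.
July: labor force = 39,905 + 3,238 = 43,143; u = 3,238/43,143 = 7.51%.
Change = 7.51% − 8.36% = −0.85 pp.

The unemployment rate changed by −0.85 percentage points.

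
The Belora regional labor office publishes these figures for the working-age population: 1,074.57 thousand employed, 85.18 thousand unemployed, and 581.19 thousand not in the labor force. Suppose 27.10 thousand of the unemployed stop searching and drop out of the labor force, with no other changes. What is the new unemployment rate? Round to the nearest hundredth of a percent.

New unemployment rate ≈ 5.13%.

Initially, labor force = 1,074.57 + 85.18 = 1,159.75 thousand, so u = 85.18/1,159.75 = 7.34%.
After the change, unemployed and labor force both fall by 27.10 → E = 1,074.57, U = 58.08, labor force = 1,132.65 thousand.
New unemployment rate = 58.08 / 1,132.65 = 5.13%.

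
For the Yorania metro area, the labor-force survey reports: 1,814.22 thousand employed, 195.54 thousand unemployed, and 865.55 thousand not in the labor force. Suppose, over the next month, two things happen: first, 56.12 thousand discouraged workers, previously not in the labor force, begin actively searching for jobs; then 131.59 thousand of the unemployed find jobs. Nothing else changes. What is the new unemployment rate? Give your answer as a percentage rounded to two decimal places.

New unemployment rate ≈ 5.81%.

Initially, labor force = 1,814.22 + 195.54 = 2,009.76 thousand, so u = 195.54/2,009.76 = 9.73%.
After the first change, unemployed and labor force both rise by 56.12 → E = 1,814.22, U = 251.66, labor force = 2,065.88 thousand.
After the second change, unemployed falls and employed rises by 131.59; labor force unchanged → E = 1,945.81, U = 120.07, labor force = 2,065.88 thousand.
New unemployment rate = 120.07 / 2,065.88 = 5.81%.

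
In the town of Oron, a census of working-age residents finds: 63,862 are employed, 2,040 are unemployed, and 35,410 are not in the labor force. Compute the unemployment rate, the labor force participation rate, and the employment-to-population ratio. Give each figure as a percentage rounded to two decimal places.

Labor force = employed + unemployed = 63,862 + 2,040 = 65,902.
Working-age population = 65,902 + 35,410 = 101,312.
Unemployment rate = 2,040 / 65,902 = 3.10%.
Labor force participation rate = 65,902 / 101,312 = 65.05%.
Employment-population ratio = 63,862 / 101,312 = 63.03%.

Unemployment rate ≈ 3.10%; labor force participation rate ≈ 65.05%; employment-population ratio ≈ 63.03%.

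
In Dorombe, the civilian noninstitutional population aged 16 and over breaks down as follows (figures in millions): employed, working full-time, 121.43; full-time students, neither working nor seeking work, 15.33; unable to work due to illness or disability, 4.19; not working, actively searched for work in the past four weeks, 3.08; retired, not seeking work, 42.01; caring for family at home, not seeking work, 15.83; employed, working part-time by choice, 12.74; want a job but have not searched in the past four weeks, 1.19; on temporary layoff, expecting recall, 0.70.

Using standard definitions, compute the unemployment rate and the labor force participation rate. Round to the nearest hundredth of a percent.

Employed = 121.43 + 12.74 = 134.17 million.
Unemployed = 3.08 + 0.70 = 3.78 million (jobless and actively searching, or on temporary layoff).
Labor force = 134.17 + 3.78 = 137.95 million.
Not in labor force = 15.33 + 4.19 + 42.01 + 15.83 + 1.19 = 78.55 million (those not working and not actively searching are outside the labor force — including those who want a job but have given up searching).
Civilian working-age population = 137.95 + 78.55 = 216.50 million.
Unemployment rate = 3.78 / 137.95 = 2.74%.
Labor force participation rate = 137.95 / 216.50 = 63.72%.

Unemployment rate ≈ 2.74%; labor force participation rate ≈ 63.72%.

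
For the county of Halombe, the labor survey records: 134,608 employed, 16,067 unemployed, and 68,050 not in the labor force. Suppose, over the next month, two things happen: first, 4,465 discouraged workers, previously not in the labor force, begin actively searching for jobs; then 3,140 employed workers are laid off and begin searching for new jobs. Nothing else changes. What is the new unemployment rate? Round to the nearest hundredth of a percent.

New unemployment rate ≈ 15.26%.

Initially, labor force = 134,608 + 16,067 = 150,675, so u = 16,067/150,675 = 10.66%.
After the first change, unemployed and labor force both rise by 4,465 → E = 134,608, U = 20,532, labor force = 155,140.
After the second change, employed falls and unemployed rises by 3,140; labor force unchanged → E = 131,468, U = 23,672, labor force = 155,140.
New unemployment rate = 23,672 / 155,140 = 15.26%.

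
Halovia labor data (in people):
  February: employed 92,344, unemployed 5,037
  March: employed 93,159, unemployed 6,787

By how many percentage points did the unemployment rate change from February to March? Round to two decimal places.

February: labor force = 92,344 + 5,037 = 97,381; u = 5,037/97,381 = 5.17%.
March: labor force = 93,159 + 6,787 = 99,946; u = 6,787/99,946 = 6.79%.
Change = 6.79% − 5.17% = +1.62 pp.

The unemployment rate changed by +1.62 percentage points.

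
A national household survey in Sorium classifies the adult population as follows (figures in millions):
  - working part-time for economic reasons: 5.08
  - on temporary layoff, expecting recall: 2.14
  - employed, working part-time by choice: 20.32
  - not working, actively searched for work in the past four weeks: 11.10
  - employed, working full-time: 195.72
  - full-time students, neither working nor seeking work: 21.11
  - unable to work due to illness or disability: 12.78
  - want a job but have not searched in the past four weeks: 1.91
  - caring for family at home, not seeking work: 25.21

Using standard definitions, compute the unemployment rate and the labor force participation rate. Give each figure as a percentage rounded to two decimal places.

Unemployment rate ≈ 5.65%; labor force participation rate ≈ 79.34%.

Employed = 5.08 + 20.32 + 195.72 = 221.12 million (anyone who worked, including part-time for economic reasons, counts as employed).
Unemployed = 2.14 + 11.10 = 13.24 million (jobless and actively searching, or on temporary layoff).
Labor force = 221.12 + 13.24 = 234.36 million.
Not in labor force = 21.11 + 12.78 + 1.91 + 25.21 = 61.01 million (those not working and not actively searching are outside the labor force — including those who want a job but have given up searching).
Civilian working-age population = 234.36 + 61.01 = 295.37 million.
Unemployment rate = 13.24 / 234.36 = 5.65%.
Labor force participation rate = 234.36 / 295.37 = 79.34%.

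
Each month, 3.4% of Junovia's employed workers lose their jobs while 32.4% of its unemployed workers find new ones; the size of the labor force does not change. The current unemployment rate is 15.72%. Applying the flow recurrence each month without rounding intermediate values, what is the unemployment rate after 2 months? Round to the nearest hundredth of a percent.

With a fixed labor force, u_{t+1} = u_t + s·(1−u_t) − f·u_t = u_t·(1−s−f) + s.
Here 1−s−f = 0.642 and s = 0.034.
u_1 = 0.157200 × 0.642 + 0.034 = 0.134922.
u_2 = 0.134922 × 0.642 + 0.034 = 0.120620.

Unemployment rate after two months ≈ 12.06%.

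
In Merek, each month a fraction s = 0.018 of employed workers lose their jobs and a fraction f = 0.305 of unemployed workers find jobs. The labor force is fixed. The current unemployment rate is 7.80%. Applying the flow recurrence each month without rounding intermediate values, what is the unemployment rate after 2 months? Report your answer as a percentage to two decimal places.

Unemployment rate after two months ≈ 6.59%.

With a fixed labor force, u_{t+1} = u_t + s·(1−u_t) − f·u_t = u_t·(1−s−f) + s.
Here 1−s−f = 0.677 and s = 0.018.
u_1 = 0.078000 × 0.677 + 0.018 = 0.070806.
u_2 = 0.070806 × 0.677 + 0.018 = 0.065936.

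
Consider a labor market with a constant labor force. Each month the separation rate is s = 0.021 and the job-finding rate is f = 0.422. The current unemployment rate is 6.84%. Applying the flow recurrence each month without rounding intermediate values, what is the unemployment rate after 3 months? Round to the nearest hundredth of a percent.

With a fixed labor force, u_{t+1} = u_t + s·(1−u_t) − f·u_t = u_t·(1−s−f) + s.
Here 1−s−f = 0.557 and s = 0.021.
u_1 = 0.068400 × 0.557 + 0.021 = 0.059099.
u_2 = 0.059099 × 0.557 + 0.021 = 0.053918.
u_3 = 0.053918 × 0.557 + 0.021 = 0.051032.

Unemployment rate after three months ≈ 5.10%.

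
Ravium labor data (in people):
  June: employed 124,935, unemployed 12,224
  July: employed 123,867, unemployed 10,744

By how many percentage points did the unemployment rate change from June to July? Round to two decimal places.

June: labor force = 124,935 + 12,224 = 137,159; u = 12,224/137,159 = 8.91%.
July: labor force = 123,867 + 10,744 = 134,611; u = 10,744/134,611 = 7.98%.
Change = 7.98% − 8.91% = −0.93 pp.

The unemployment rate changed by −0.93 percentage points.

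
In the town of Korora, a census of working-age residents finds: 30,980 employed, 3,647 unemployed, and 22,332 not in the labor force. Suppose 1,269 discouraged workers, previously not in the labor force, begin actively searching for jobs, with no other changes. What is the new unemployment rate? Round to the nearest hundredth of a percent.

New unemployment rate ≈ 13.70%.

Initially, labor force = 30,980 + 3,647 = 34,627, so u = 3,647/34,627 = 10.53%.
After the change, unemployed and labor force both rise by 1,269 → E = 30,980, U = 4,916, labor force = 35,896.
New unemployment rate = 4,916 / 35,896 = 13.70%.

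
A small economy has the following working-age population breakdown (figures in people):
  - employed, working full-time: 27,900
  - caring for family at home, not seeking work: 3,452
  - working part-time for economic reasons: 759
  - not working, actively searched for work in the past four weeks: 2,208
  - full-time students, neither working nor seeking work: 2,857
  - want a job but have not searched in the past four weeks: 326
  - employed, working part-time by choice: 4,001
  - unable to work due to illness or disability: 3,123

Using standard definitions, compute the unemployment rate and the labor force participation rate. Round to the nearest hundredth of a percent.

Unemployment rate ≈ 6.33%; labor force participation rate ≈ 78.13%.

Employed = 27,900 + 759 + 4,001 = 32,660 (anyone who worked, including part-time for economic reasons, counts as employed).
Unemployed = 2,208.
Labor force = 32,660 + 2,208 = 34,868.
Not in labor force = 3,452 + 2,857 + 326 + 3,123 = 9,758 (those not working and not actively searching are outside the labor force — including those who want a job but have given up searching).
Civilian working-age population = 34,868 + 9,758 = 44,626.
Unemployment rate = 2,208 / 34,868 = 6.33%.
Labor force participation rate = 34,868 / 44,626 = 78.13%.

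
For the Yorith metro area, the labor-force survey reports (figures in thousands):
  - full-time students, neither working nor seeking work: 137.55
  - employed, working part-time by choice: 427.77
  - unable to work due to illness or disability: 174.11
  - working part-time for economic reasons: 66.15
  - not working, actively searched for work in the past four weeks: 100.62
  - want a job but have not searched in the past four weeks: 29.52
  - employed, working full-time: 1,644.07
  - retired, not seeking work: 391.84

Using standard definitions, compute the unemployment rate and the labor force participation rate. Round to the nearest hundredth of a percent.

Employed = 427.77 + 66.15 + 1,644.07 = 2,137.99 thousand (anyone who worked, including part-time for economic reasons, counts as employed).
Unemployed = 100.62 thousand.
Labor force = 2,137.99 + 100.62 = 2,238.61 thousand.
Not in labor force = 137.55 + 174.11 + 29.52 + 391.84 = 733.02 thousand (those not working and not actively searching are outside the labor force — including those who want a job but have given up searching).
Civilian working-age population = 2,238.61 + 733.02 = 2,971.63 thousand.
Unemployment rate = 100.62 / 2,238.61 = 4.49%.
Labor force participation rate = 2,238.61 / 2,971.63 = 75.33%.

Unemployment rate ≈ 4.49%; labor force participation rate ≈ 75.33%.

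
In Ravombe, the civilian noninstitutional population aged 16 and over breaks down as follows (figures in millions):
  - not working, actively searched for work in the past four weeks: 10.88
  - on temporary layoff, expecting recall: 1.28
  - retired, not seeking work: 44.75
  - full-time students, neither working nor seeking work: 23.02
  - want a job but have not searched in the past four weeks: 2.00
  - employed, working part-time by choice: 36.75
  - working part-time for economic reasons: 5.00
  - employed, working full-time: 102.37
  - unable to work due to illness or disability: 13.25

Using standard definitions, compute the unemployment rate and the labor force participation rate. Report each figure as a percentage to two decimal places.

Unemployment rate ≈ 7.78%; labor force participation rate ≈ 65.31%.

Employed = 36.75 + 5.00 + 102.37 = 144.12 million (anyone who worked, including part-time for economic reasons, counts as employed).
Unemployed = 10.88 + 1.28 = 12.16 million (jobless and actively searching, or on temporary layoff).
Labor force = 144.12 + 12.16 = 156.28 million.
Not in labor force = 44.75 + 23.02 + 2.00 + 13.25 = 83.02 million (those not working and not actively searching are outside the labor force — including those who want a job but have given up searching).
Civilian working-age population = 156.28 + 83.02 = 239.30 million.
Unemployment rate = 12.16 / 156.28 = 7.78%.
Labor force participation rate = 156.28 / 239.30 = 65.31%.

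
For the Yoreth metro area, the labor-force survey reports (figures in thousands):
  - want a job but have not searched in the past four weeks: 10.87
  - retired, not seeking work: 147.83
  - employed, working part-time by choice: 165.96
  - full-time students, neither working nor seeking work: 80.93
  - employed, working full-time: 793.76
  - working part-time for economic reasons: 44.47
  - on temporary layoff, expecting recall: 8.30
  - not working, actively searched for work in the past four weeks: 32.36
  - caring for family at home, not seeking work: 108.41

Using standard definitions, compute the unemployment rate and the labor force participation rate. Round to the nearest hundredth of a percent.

Employed = 165.96 + 793.76 + 44.47 = 1,004.19 thousand (anyone who worked, including part-time for economic reasons, counts as employed).
Unemployed = 8.30 + 32.36 = 40.66 thousand (jobless and actively searching, or on temporary layoff).
Labor force = 1,004.19 + 40.66 = 1,044.85 thousand.
Not in labor force = 10.87 + 147.83 + 80.93 + 108.41 = 348.04 thousand (those not working and not actively searching are outside the labor force — including those who want a job but have given up searching).
Civilian working-age population = 1,044.85 + 348.04 = 1,392.89 thousand.
Unemployment rate = 40.66 / 1,044.85 = 3.89%.
Labor force participation rate = 1,044.85 / 1,392.89 = 75.01%.

Unemployment rate ≈ 3.89%; labor force participation rate ≈ 75.01%.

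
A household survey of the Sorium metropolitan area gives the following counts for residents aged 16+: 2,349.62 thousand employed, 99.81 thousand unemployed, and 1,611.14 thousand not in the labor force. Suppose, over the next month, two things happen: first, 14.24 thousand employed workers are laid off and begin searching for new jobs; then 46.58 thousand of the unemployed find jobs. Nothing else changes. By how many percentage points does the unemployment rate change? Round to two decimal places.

The unemployment rate changes by −1.32 percentage points.

Initially, labor force = 2,349.62 + 99.81 = 2,449.43 thousand, so u = 99.81/2,449.43 = 4.07%.
After the first change, employed falls and unemployed rises by 14.24; labor force unchanged → E = 2,335.38, U = 114.05, labor force = 2,449.43 thousand.
After the second change, unemployed falls and employed rises by 46.58; labor force unchanged → E = 2,381.96, U = 67.47, labor force = 2,449.43 thousand.
New unemployment rate = 67.47 / 2,449.43 = 2.75%.
Change = 2.75% − 4.07% = −1.32 percentage points.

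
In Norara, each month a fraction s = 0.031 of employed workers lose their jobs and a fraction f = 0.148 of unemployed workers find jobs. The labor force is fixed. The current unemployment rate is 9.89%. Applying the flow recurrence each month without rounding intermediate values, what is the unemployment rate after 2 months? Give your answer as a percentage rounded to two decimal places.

With a fixed labor force, u_{t+1} = u_t + s·(1−u_t) − f·u_t = u_t·(1−s−f) + s.
Here 1−s−f = 0.821 and s = 0.031.
u_1 = 0.098900 × 0.821 + 0.031 = 0.112197.
u_2 = 0.112197 × 0.821 + 0.031 = 0.123114.

Unemployment rate after two months ≈ 12.31%.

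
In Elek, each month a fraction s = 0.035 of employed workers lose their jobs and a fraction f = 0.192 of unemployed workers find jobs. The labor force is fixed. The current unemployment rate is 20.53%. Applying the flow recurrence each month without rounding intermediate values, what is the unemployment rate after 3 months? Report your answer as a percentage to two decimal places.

Unemployment rate after three months ≈ 17.78%.

With a fixed labor force, u_{t+1} = u_t + s·(1−u_t) − f·u_t = u_t·(1−s−f) + s.
Here 1−s−f = 0.773 and s = 0.035.
u_1 = 0.205300 × 0.773 + 0.035 = 0.193697.
u_2 = 0.193697 × 0.773 + 0.035 = 0.184728.
u_3 = 0.184728 × 0.773 + 0.035 = 0.177795.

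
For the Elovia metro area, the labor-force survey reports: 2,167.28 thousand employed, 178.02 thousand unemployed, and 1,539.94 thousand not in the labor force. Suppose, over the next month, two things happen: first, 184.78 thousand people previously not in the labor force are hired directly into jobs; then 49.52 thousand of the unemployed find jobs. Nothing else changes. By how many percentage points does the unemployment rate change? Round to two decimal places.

The unemployment rate changes by −2.51 percentage points.

Initially, labor force = 2,167.28 + 178.02 = 2,345.30 thousand, so u = 178.02/2,345.30 = 7.59%.
After the first change, employed and labor force both rise by 184.78; unemployed unchanged → E = 2,352.06, U = 178.02, labor force = 2,530.08 thousand.
After the second change, unemployed falls and employed rises by 49.52; labor force unchanged → E = 2,401.58, U = 128.50, labor force = 2,530.08 thousand.
New unemployment rate = 128.50 / 2,530.08 = 5.08%.
Change = 5.08% − 7.59% = −2.51 percentage points.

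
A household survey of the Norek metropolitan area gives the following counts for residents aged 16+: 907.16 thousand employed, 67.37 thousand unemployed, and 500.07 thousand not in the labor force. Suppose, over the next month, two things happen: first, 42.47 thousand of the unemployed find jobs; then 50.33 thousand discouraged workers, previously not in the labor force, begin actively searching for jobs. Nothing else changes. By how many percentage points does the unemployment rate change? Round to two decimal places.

Initially, labor force = 907.16 + 67.37 = 974.53 thousand, so u = 67.37/974.53 = 6.91%.
After the first change, unemployed falls and employed rises by 42.47; labor force unchanged → E = 949.63, U = 24.90, labor force = 974.53 thousand.
After the second change, unemployed and labor force both rise by 50.33 → E = 949.63, U = 75.23, labor force = 1,024.86 thousand.
New unemployment rate = 75.23 / 1,024.86 = 7.34%.
Change = 7.34% − 6.91% = +0.43 percentage points.

The unemployment rate changes by +0.43 percentage points.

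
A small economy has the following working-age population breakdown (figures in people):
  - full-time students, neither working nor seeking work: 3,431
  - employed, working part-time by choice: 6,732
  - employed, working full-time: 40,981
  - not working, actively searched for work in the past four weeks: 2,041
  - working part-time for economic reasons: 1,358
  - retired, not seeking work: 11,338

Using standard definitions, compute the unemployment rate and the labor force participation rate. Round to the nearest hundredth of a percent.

Employed = 6,732 + 40,981 + 1,358 = 49,071 (anyone who worked, including part-time for economic reasons, counts as employed).
Unemployed = 2,041.
Labor force = 49,071 + 2,041 = 51,112.
Not in labor force = 3,431 + 11,338 = 14,769 (those not working and not actively searching are outside the labor force).
Civilian working-age population = 51,112 + 14,769 = 65,881.
Unemployment rate = 2,041 / 51,112 = 3.99%.
Labor force participation rate = 51,112 / 65,881 = 77.58%.

Unemployment rate ≈ 3.99%; labor force participation rate ≈ 77.58%.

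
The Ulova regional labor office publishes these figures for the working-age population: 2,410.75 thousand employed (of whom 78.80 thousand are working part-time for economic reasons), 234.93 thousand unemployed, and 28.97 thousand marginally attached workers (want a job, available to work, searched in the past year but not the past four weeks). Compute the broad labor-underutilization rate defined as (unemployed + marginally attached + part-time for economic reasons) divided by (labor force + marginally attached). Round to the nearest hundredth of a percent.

Broad underutilization rate ≈ 12.81%.

Labor force = 2,410.75 + 234.93 = 2,645.68 thousand.
Numerator = 234.93 + 28.97 + 78.80 = 342.70 thousand.
Denominator = 2,645.68 + 28.97 = 2,674.65 thousand.
Broad rate = 342.70 / 2,674.65 = 12.81%.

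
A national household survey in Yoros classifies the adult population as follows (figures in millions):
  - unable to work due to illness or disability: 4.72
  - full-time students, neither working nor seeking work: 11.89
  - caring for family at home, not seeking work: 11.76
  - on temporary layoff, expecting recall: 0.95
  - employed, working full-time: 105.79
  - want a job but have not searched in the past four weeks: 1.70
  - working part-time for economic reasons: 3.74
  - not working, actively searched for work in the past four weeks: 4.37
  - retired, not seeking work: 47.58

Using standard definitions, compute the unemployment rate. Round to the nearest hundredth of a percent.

Unemployment rate ≈ 4.63%.

Employed = 105.79 + 3.74 = 109.53 million (anyone who worked, including part-time for economic reasons, counts as employed).
Unemployed = 0.95 + 4.37 = 5.32 million (jobless and actively searching, or on temporary layoff).
Labor force = 109.53 + 5.32 = 114.85 million.
Unemployment rate = 5.32 / 114.85 = 4.63%.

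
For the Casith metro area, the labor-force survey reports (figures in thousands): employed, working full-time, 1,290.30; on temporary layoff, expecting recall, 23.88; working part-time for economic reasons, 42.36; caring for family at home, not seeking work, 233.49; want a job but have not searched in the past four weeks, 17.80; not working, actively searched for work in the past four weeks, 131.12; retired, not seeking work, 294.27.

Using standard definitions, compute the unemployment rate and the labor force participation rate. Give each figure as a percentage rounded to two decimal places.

Employed = 1,290.30 + 42.36 = 1,332.66 thousand (anyone who worked, including part-time for economic reasons, counts as employed).
Unemployed = 23.88 + 131.12 = 155.00 thousand (jobless and actively searching, or on temporary layoff).
Labor force = 1,332.66 + 155.00 = 1,487.66 thousand.
Not in labor force = 233.49 + 17.80 + 294.27 = 545.56 thousand (those not working and not actively searching are outside the labor force — including those who want a job but have given up searching).
Civilian working-age population = 1,487.66 + 545.56 = 2,033.22 thousand.
Unemployment rate = 155.00 / 1,487.66 = 10.42%.
Labor force participation rate = 1,487.66 / 2,033.22 = 73.17%.

Unemployment rate ≈ 10.42%; labor force participation rate ≈ 73.17%.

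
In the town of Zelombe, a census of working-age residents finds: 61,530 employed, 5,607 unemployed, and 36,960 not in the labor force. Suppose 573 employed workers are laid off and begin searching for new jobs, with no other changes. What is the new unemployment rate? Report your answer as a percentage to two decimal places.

New unemployment rate ≈ 9.21%.

Initially, labor force = 61,530 + 5,607 = 67,137, so u = 5,607/67,137 = 8.35%.
After the change, employed falls and unemployed rises by 573; labor force unchanged → E = 60,957, U = 6,180, labor force = 67,137.
New unemployment rate = 6,180 / 67,137 = 9.21%.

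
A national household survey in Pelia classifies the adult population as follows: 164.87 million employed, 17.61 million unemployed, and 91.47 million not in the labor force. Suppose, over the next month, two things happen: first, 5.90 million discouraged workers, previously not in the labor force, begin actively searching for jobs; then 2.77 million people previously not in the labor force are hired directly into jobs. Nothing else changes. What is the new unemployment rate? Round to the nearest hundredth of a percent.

New unemployment rate ≈ 12.30%.

Initially, labor force = 164.87 + 17.61 = 182.48 million, so u = 17.61/182.48 = 9.65%.
After the first change, unemployed and labor force both rise by 5.90 → E = 164.87, U = 23.51, labor force = 188.38 million.
After the second change, employed and labor force both rise by 2.77; unemployed unchanged → E = 167.64, U = 23.51, labor force = 191.15 million.
New unemployment rate = 23.51 / 191.15 = 12.30%.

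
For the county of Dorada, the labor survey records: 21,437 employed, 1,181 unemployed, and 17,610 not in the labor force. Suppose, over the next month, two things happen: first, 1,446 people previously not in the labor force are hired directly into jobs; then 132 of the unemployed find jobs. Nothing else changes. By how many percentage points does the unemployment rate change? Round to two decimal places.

Initially, labor force = 21,437 + 1,181 = 22,618, so u = 1,181/22,618 = 5.22%.
After the first change, employed and labor force both rise by 1,446; unemployed unchanged → E = 22,883, U = 1,181, labor force = 24,064.
After the second change, unemployed falls and employed rises by 132; labor force unchanged → E = 23,015, U = 1,049, labor force = 24,064.
New unemployment rate = 1,049 / 24,064 = 4.36%.
Change = 4.36% − 5.22% = −0.86 percentage points.

The unemployment rate changes by −0.86 percentage points.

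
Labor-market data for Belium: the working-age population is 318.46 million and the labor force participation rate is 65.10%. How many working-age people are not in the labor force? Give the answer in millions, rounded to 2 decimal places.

Share not in the labor force = 1 − 0.6510 = 0.3490.
Not in labor force = 0.3490 × 318.46 ≈ 111.14 million.

About 111.14 million are not in the labor force.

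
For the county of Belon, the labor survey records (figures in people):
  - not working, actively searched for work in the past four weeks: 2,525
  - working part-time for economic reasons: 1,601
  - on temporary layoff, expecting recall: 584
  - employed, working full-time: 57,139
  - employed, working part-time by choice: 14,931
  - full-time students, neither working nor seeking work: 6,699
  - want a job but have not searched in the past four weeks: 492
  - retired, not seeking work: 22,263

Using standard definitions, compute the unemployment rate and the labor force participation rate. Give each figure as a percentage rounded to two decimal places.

Employed = 1,601 + 57,139 + 14,931 = 73,671 (anyone who worked, including part-time for economic reasons, counts as employed).
Unemployed = 2,525 + 584 = 3,109 (jobless and actively searching, or on temporary layoff).
Labor force = 73,671 + 3,109 = 76,780.
Not in labor force = 6,699 + 492 + 22,263 = 29,454 (those not working and not actively searching are outside the labor force — including those who want a job but have given up searching).
Civilian working-age population = 76,780 + 29,454 = 106,234.
Unemployment rate = 3,109 / 76,780 = 4.05%.
Labor force participation rate = 76,780 / 106,234 = 72.27%.

Unemployment rate ≈ 4.05%; labor force participation rate ≈ 72.27%.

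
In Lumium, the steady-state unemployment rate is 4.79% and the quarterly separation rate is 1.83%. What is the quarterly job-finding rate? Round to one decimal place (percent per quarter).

From u* = s/(s+f): f = s·(1−u)/u.
f = 1.83 × (1 − 0.0479) / 0.0479 = 1.7423 / 0.0479 ≈ 36.4% per quarter.

Job-finding rate ≈ 36.4% per quarter.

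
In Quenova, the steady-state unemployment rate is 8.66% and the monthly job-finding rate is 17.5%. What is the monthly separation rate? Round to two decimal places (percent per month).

Separation rate ≈ 1.66% per month.

From u* = s/(s+f): s = u·f/(1−u).
s = 0.0866 × 17.5 / (1 − 0.0866) = 1.5155 / 0.9134 ≈ 1.66% per month.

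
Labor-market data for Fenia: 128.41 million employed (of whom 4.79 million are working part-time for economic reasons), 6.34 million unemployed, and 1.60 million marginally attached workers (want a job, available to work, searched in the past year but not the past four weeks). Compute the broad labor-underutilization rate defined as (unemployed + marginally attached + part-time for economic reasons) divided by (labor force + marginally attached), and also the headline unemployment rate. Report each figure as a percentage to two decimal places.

Broad underutilization rate ≈ 9.34%; headline unemployment rate ≈ 4.71%.

Labor force = 128.41 + 6.34 = 134.75 million.
Numerator = 6.34 + 1.60 + 4.79 = 12.73 million.
Denominator = 134.75 + 1.60 = 136.35 million.
Broad rate = 12.73 / 136.35 = 9.34%.
Headline unemployment rate = 6.34 / 134.75 = 4.71%.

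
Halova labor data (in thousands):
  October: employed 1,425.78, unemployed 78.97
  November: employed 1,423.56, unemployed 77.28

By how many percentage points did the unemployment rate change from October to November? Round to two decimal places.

The unemployment rate changed by −0.10 percentage points.

October: labor force = 1,425.78 + 78.97 = 1,504.75; u = 78.97/1,504.75 = 5.25%.
November: labor force = 1,423.56 + 77.28 = 1,500.84; u = 77.28/1,500.84 = 5.15%.
Change = 5.15% − 5.25% = −0.10 pp.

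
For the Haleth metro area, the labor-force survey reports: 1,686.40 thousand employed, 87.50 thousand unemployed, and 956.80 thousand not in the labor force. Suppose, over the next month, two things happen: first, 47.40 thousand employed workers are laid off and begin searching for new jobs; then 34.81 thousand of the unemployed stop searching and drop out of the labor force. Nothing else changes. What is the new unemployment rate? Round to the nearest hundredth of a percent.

New unemployment rate ≈ 5.76%.

Initially, labor force = 1,686.40 + 87.50 = 1,773.90 thousand, so u = 87.50/1,773.90 = 4.93%.
After the first change, employed falls and unemployed rises by 47.40; labor force unchanged → E = 1,639.00, U = 134.90, labor force = 1,773.90 thousand.
After the second change, unemployed and labor force both fall by 34.81 → E = 1,639.00, U = 100.09, labor force = 1,739.09 thousand.
New unemployment rate = 100.09 / 1,739.09 = 5.76%.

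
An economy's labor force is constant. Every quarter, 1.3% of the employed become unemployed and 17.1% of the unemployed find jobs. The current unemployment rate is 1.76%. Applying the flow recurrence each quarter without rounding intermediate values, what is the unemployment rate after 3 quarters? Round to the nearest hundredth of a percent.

Unemployment rate after three quarters ≈ 4.18%.

With a fixed labor force, u_{t+1} = u_t + s·(1−u_t) − f·u_t = u_t·(1−s−f) + s.
Here 1−s−f = 0.816 and s = 0.013.
u_1 = 0.017600 × 0.816 + 0.013 = 0.027362.
u_2 = 0.027362 × 0.816 + 0.013 = 0.035327.
u_3 = 0.035327 × 0.816 + 0.013 = 0.041827.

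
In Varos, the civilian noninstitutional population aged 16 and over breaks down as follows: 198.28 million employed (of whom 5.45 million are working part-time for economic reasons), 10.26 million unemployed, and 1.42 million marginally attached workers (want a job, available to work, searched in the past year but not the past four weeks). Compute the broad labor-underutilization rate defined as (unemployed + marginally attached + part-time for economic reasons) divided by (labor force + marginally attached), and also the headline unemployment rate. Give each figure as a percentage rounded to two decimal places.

Broad underutilization rate ≈ 8.16%; headline unemployment rate ≈ 4.92%.

Labor force = 198.28 + 10.26 = 208.54 million.
Numerator = 10.26 + 1.42 + 5.45 = 17.13 million.
Denominator = 208.54 + 1.42 = 209.96 million.
Broad rate = 17.13 / 209.96 = 8.16%.
Headline unemployment rate = 10.26 / 208.54 = 4.92%.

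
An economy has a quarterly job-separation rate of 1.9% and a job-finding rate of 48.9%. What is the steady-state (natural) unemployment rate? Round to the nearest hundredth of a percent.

At steady state the flows balance: s·E = f·U, so U/(E+U) = s/(s+f).
u* = 1.9 / (1.9 + 48.9) = 1.9 / 50.80 = 3.74%.

Steady-state unemployment rate ≈ 3.74%.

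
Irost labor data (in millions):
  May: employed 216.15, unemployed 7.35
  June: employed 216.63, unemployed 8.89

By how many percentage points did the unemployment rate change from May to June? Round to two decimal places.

The unemployment rate changed by +0.65 percentage points.

May: labor force = 216.15 + 7.35 = 223.50; u = 7.35/223.50 = 3.29%.
June: labor force = 216.63 + 8.89 = 225.52; u = 8.89/225.52 = 3.94%.
Change = 3.94% − 3.29% = +0.65 pp.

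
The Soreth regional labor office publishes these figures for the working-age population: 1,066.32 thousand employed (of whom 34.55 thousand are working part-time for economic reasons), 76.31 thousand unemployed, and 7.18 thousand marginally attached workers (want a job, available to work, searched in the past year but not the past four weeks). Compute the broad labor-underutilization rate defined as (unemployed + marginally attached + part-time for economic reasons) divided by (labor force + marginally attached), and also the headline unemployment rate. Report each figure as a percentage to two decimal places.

Broad underutilization rate ≈ 10.27%; headline unemployment rate ≈ 6.68%.

Labor force = 1,066.32 + 76.31 = 1,142.63 thousand.
Numerator = 76.31 + 7.18 + 34.55 = 118.04 thousand.
Denominator = 1,142.63 + 7.18 = 1,149.81 thousand.
Broad rate = 118.04 / 1,149.81 = 10.27%.
Headline unemployment rate = 76.31 / 1,142.63 = 6.68%.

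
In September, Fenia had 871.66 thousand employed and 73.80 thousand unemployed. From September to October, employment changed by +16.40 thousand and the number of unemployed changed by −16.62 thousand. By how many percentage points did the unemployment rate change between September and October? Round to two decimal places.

September: labor force = 871.66 + 73.80 = 945.46; u = 73.80/945.46 = 7.81%.
October: labor force = 888.06 + 57.18 = 945.24; u = 57.18/945.24 = 6.05%.
Change = 6.05% − 7.81% = −1.76 pp.

The unemployment rate changed by −1.76 percentage points.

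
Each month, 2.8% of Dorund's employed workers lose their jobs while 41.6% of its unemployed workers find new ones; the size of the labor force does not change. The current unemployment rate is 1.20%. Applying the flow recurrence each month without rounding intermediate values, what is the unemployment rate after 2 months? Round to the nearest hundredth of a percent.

Unemployment rate after two months ≈ 4.73%.

With a fixed labor force, u_{t+1} = u_t + s·(1−u_t) − f·u_t = u_t·(1−s−f) + s.
Here 1−s−f = 0.556 and s = 0.028.
u_1 = 0.012000 × 0.556 + 0.028 = 0.034672.
u_2 = 0.034672 × 0.556 + 0.028 = 0.047278.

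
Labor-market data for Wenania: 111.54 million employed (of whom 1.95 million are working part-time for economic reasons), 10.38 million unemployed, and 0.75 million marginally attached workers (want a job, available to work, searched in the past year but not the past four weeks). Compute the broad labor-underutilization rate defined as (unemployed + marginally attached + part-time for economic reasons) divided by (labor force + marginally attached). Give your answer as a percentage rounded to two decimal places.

Labor force = 111.54 + 10.38 = 121.92 million.
Numerator = 10.38 + 0.75 + 1.95 = 13.08 million.
Denominator = 121.92 + 0.75 = 122.67 million.
Broad rate = 13.08 / 122.67 = 10.66%.

Broad underutilization rate ≈ 10.66%.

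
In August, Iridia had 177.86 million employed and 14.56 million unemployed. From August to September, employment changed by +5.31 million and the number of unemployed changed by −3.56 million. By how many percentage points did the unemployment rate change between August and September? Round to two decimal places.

The unemployment rate changed by −1.90 percentage points.

August: labor force = 177.86 + 14.56 = 192.42; u = 14.56/192.42 = 7.57%.
September: labor force = 183.17 + 11.00 = 194.17; u = 11.00/194.17 = 5.67%.
Change = 5.67% − 7.57% = −1.90 pp.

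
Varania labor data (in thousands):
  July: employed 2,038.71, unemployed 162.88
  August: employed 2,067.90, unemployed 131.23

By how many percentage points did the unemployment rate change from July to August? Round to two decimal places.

July: labor force = 2,038.71 + 162.88 = 2,201.59; u = 162.88/2,201.59 = 7.40%.
August: labor force = 2,067.90 + 131.23 = 2,199.13; u = 131.23/2,199.13 = 5.97%.
Change = 5.97% − 7.40% = −1.43 pp.

The unemployment rate changed by −1.43 percentage points.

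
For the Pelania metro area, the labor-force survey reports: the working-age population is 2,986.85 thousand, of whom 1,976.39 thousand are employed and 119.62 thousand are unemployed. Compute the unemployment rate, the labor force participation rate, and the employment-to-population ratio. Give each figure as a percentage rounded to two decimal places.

Labor force = employed + unemployed = 1,976.39 + 119.62 = 2,096.01 thousand.
Unemployment rate = 119.62 / 2,096.01 = 5.71%.
Labor force participation rate = 2,096.01 / 2,986.85 = 70.17%.
Employment-population ratio = 1,976.39 / 2,986.85 = 66.17%.

Unemployment rate ≈ 5.71%; labor force participation rate ≈ 70.17%; employment-population ratio ≈ 66.17%.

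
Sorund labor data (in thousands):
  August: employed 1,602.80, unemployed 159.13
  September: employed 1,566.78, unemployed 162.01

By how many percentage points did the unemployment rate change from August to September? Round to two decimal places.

The unemployment rate changed by +0.34 percentage points.

August: labor force = 1,602.80 + 159.13 = 1,761.93; u = 159.13/1,761.93 = 9.03%.
September: labor force = 1,566.78 + 162.01 = 1,728.79; u = 162.01/1,728.79 = 9.37%.
Change = 9.37% − 9.03% = +0.34 pp.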